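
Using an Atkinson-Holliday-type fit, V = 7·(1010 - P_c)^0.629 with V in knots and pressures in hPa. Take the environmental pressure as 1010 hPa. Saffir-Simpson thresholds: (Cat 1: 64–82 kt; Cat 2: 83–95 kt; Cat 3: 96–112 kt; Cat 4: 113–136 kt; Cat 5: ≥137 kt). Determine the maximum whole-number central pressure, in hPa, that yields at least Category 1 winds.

976 hPa

Category 1 begins at V = 64 kt.
Required ΔP = (64/7)^(1/0.629) = 9.143^1.590 ≈ 33.73 hPa.
P_c ≤ 1010 − 33.73 = 976.27, so the highest integer P_c is 976 hPa.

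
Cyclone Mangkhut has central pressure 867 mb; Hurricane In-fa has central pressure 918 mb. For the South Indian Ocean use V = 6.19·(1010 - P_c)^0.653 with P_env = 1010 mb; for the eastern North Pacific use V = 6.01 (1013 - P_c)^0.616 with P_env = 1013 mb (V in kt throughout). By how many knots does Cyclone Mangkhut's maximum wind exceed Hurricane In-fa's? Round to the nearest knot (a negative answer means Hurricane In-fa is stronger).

59 kt

Cyclone Mangkhut: ΔP = 143; V ≈ 6.19 × 143^0.653 ≈ 158.17 kt.
Hurricane In-fa: ΔP = 95; V ≈ 6.01 × 95^0.616 ≈ 99.35 kt.
Difference ≈ 158.17 − 99.35 = 58.82 → 59 kt.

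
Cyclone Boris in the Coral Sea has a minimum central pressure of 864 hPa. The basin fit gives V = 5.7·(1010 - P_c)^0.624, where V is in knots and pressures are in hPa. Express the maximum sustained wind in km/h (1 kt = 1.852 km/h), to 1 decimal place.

236.6 km/h

ΔP = 1010 − 864 = 146 hPa.
V ≈ 5.7 × 146^0.624 = 5.7 × 22.416 ≈ 127.771 kt.
127.771 × 1.852 ≈ 236.63 km/h → 236.6 km/h.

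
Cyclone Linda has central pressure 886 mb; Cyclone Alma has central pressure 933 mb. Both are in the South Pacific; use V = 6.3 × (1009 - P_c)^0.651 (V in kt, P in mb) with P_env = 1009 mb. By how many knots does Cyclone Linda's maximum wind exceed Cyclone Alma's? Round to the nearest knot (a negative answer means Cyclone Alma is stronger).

Cyclone Linda: ΔP = 123; V ≈ 6.3 × 123^0.651 ≈ 144.50 kt.
Cyclone Alma: ΔP = 76; V ≈ 6.3 × 76^0.651 ≈ 105.62 kt.
Difference ≈ 144.50 − 105.62 = 38.88 → 39 kt.

39 kt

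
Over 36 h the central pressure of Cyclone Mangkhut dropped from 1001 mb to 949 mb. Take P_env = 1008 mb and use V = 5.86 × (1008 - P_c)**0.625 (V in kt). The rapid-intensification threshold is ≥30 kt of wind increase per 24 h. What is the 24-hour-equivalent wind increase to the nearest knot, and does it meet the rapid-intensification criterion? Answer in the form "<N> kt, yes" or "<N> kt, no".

37 kt, yes

V₁: ΔP = 7, V ≈ 5.86 × 7^0.625 ≈ 19.77 kt.
V₂: ΔP = 59, V ≈ 5.86 × 59^0.625 ≈ 74.93 kt.
ΔV over 36 h = 55.16 kt → 24 h equivalent = 55.16 × 24/36 ≈ 36.77 kt.
37 kt ≥ 30 kt ⇒ rapid intensification.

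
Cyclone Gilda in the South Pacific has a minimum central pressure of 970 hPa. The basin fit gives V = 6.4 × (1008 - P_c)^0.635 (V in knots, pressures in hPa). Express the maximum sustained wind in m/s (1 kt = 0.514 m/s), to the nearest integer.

ΔP = 1008 − 970 = 38 hPa.
V ≈ 6.4 × 38^0.635 = 6.4 × 10.073 ≈ 64.468 kt.
64.468 × 0.514 ≈ 33.14 m/s → 33 m/s.

33 m/s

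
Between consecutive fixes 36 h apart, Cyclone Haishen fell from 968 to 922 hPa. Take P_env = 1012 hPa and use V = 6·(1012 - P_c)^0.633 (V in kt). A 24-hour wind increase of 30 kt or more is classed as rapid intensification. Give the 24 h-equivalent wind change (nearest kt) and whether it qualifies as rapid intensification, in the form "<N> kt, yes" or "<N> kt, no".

V₁: ΔP = 44, V ≈ 6 × 44^0.633 ≈ 65.83 kt.
V₂: ΔP = 90, V ≈ 6 × 90^0.633 ≈ 103.56 kt.
ΔV over 36 h = 37.73 kt → 24 h equivalent = 37.73 × 24/36 ≈ 25.15 kt.
25 kt < 30 kt ⇒ not rapid intensification.

25 kt, no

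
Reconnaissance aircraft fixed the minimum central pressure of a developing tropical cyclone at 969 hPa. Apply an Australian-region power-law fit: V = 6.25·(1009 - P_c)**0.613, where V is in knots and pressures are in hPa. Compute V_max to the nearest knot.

60 kt

ΔP = 1009 − 969 = 40 hPa.
40^0.613 ≈ 9.595.
V ≈ 6.25 × 9.595 ≈ 60.0 kt.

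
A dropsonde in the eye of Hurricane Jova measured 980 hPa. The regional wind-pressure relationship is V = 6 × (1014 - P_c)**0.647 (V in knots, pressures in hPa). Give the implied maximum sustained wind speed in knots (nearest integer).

ΔP = 1014 − 980 = 34 hPa.
34^0.647 ≈ 9.792.
V ≈ 6 × 9.792 ≈ 58.8 kt.

59 kt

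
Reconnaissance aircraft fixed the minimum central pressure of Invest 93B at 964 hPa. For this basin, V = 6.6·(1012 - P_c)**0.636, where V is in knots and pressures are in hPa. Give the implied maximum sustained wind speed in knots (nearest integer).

ΔP = 1012 − 964 = 48 hPa.
48^0.636 ≈ 11.729.
V ≈ 6.6 × 11.729 ≈ 77.4 kt.

77 kt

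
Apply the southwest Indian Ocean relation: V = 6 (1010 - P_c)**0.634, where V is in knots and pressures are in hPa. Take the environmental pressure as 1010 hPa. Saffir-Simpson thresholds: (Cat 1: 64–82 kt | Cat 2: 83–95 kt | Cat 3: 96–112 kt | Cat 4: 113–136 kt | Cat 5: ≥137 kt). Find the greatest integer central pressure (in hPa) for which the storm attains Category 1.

Category 1 begins at V = 64 kt.
Required ΔP = (64/6)^(1/0.634) = 10.667^1.577 ≈ 41.83 hPa.
P_c ≤ 1010 − 41.83 = 968.17, so the highest integer P_c is 968 hPa.

968 hPa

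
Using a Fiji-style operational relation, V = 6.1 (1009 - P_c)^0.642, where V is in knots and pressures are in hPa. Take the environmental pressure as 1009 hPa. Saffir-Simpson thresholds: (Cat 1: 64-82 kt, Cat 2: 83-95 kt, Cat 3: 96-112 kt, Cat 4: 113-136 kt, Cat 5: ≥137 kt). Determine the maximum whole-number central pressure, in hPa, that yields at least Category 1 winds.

970 hPa

Category 1 begins at V = 64 kt.
Required ΔP = (64/6.1)^(1/0.642) = 10.492^1.558 ≈ 38.91 hPa.
P_c ≤ 1009 − 38.91 = 970.09, so the highest integer P_c is 970 hPa.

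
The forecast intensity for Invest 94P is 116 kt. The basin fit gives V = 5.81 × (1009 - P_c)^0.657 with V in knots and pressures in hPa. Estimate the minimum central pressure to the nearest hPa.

ΔP = (V / 5.81)^(1/0.657) = (116/5.81)^1.522.
116/5.81 = 19.966; 19.966^1.522 ≈ 95.31 hPa.
P_c = 1009 − 95.31 = 913.69 ≈ 914 hPa.

914 hPa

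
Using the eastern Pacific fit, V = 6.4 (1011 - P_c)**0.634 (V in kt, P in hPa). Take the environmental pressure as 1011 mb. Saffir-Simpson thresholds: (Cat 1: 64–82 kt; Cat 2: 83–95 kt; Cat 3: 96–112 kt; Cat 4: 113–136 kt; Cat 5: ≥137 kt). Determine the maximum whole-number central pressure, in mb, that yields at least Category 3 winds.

939 mb

Category 3 begins at V = 96 kt.
Required ΔP = (96/6.4)^(1/0.634) = 15.000^1.577 ≈ 71.62 mb.
P_c ≤ 1011 − 71.62 = 939.38, so the highest integer P_c is 939 mb.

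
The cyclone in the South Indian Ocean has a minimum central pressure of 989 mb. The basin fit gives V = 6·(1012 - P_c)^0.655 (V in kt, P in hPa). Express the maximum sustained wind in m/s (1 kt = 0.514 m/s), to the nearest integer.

ΔP = 1012 − 989 = 23 mb.
V ≈ 6 × 23^0.655 = 6 × 7.797 ≈ 46.782 kt.
46.782 × 0.514 ≈ 24.05 m/s → 24 m/s.

24 m/s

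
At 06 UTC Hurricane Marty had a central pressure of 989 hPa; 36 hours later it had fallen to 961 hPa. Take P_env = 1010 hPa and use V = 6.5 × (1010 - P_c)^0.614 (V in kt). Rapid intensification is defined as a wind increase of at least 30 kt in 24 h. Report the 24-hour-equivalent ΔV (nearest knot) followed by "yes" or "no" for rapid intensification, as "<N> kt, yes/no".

19 kt, no

V₁: ΔP = 21, V ≈ 6.5 × 21^0.614 ≈ 42.15 kt.
V₂: ΔP = 49, V ≈ 6.5 × 49^0.614 ≈ 70.91 kt.
ΔV over 36 h = 28.76 kt → 24 h equivalent = 28.76 × 24/36 ≈ 19.17 kt.
19 kt < 30 kt ⇒ not rapid intensification.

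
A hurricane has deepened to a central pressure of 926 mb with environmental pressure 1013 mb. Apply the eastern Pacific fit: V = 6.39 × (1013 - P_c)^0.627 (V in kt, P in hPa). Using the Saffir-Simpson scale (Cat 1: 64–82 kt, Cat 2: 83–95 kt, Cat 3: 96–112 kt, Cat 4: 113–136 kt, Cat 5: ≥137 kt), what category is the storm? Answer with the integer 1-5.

ΔP = 1013 − 926 = 87 mb.
V ≈ 6.39 × 87^0.627 = 6.39 × 16.45 ≈ 105 kt.
105 kt falls in the Category 3 band.

3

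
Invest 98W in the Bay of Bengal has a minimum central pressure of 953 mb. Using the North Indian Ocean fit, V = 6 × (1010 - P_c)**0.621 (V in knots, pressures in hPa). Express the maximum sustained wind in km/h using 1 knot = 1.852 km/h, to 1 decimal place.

ΔP = 1010 − 953 = 57 mb.
V ≈ 6 × 57^0.621 = 6 × 12.314 ≈ 73.884 kt.
73.884 × 1.852 ≈ 136.83 km/h → 136.8 km/h.

136.8 km/h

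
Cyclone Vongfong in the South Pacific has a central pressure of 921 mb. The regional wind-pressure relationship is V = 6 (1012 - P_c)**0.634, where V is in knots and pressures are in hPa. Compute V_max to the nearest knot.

ΔP = 1012 − 921 = 91 mb.
91^0.634 ≈ 17.460.
V ≈ 6 × 17.460 ≈ 104.8 kt.

105 kt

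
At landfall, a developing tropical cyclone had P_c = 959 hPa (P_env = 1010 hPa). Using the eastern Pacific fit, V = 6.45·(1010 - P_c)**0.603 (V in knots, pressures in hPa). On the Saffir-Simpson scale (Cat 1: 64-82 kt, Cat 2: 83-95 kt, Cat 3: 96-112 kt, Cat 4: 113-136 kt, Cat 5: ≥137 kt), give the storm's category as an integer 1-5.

1

ΔP = 1010 − 959 = 51 hPa.
V ≈ 6.45 × 51^0.603 = 6.45 × 10.71 ≈ 69 kt.
69 kt falls in the Category 1 band.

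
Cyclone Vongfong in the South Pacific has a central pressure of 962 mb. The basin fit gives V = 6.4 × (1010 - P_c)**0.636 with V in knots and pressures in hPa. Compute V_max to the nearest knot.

ΔP = 1010 − 962 = 48 mb.
48^0.636 ≈ 11.729.
V ≈ 6.4 × 11.729 ≈ 75.1 kt.

75 kt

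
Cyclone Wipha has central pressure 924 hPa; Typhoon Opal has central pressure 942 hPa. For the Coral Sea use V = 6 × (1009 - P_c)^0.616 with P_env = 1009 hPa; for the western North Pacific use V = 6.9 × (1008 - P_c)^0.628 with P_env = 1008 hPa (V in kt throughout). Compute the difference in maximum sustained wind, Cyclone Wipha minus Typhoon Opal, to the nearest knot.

Cyclone Wipha: ΔP = 85; V ≈ 6 × 85^0.616 ≈ 92.61 kt.
Typhoon Opal: ΔP = 66; V ≈ 6.9 × 66^0.628 ≈ 95.83 kt.
Difference ≈ 92.61 − 95.83 = -3.22 → -3 kt.

-3 kt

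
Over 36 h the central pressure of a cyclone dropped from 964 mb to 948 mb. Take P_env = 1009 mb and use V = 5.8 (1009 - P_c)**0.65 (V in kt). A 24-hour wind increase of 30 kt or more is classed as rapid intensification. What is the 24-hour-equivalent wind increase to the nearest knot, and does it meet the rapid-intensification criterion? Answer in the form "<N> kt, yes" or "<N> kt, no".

10 kt, no

V₁: ΔP = 45, V ≈ 5.8 × 45^0.65 ≈ 68.87 kt.
V₂: ΔP = 61, V ≈ 5.8 × 61^0.65 ≈ 83.93 kt.
ΔV over 36 h = 15.06 kt → 24 h equivalent = 15.06 × 24/36 ≈ 10.04 kt.
10 kt < 30 kt ⇒ not rapid intensification.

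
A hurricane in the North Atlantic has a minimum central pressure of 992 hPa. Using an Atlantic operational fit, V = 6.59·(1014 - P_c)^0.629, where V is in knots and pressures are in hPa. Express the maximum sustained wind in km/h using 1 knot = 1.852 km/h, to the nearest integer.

ΔP = 1014 − 992 = 22 hPa.
V ≈ 6.59 × 22^0.629 = 6.59 × 6.988 ≈ 46.054 kt.
46.054 × 1.852 ≈ 85.29 km/h → 85 km/h.

85 km/h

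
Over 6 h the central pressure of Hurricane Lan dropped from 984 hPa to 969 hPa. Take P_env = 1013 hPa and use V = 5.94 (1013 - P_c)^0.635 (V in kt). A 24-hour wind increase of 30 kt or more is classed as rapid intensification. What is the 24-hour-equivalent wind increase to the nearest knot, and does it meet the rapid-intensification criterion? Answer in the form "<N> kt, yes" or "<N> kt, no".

V₁: ΔP = 29, V ≈ 5.94 × 29^0.635 ≈ 50.40 kt.
V₂: ΔP = 44, V ≈ 5.94 × 44^0.635 ≈ 65.67 kt.
ΔV over 6 h = 15.27 kt → 24 h equivalent = 15.27 × 24/6 ≈ 61.08 kt.
61 kt ≥ 30 kt ⇒ rapid intensification.

61 kt, yes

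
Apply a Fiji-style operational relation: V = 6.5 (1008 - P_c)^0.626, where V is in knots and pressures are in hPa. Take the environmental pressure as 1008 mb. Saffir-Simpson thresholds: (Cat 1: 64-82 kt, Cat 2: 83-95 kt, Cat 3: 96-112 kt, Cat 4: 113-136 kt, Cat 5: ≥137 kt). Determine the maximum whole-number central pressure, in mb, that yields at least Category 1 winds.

969 mb

Category 1 begins at V = 64 kt.
Required ΔP = (64/6.5)^(1/0.626) = 9.846^1.597 ≈ 38.61 mb.
P_c ≤ 1008 − 38.61 = 969.39, so the highest integer P_c is 969 mb.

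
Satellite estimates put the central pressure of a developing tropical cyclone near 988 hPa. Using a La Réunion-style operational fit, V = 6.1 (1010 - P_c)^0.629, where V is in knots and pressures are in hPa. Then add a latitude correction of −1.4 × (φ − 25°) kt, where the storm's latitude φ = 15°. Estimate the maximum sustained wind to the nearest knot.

ΔP = 1010 − 988 = 22 hPa.
22^0.629 ≈ 6.988.
V ≈ 6.1 × 6.988 ≈ 42.6 kt.
Latitude correction: −1.4 × (15 − 25) = 14 kt.
Corrected V ≈ 56.6 kt → 57 kt.

57 kt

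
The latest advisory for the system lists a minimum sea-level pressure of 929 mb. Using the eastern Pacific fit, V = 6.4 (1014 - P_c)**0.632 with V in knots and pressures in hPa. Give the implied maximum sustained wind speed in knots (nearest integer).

106 kt

ΔP = 1014 − 929 = 85 mb.
85^0.632 ≈ 16.573.
V ≈ 6.4 × 16.573 ≈ 106.1 kt.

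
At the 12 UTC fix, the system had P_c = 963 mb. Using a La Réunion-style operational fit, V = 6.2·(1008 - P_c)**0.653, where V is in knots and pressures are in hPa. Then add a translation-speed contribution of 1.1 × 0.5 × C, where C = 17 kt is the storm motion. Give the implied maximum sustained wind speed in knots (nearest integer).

ΔP = 1008 − 963 = 45 mb.
45^0.653 ≈ 12.010.
V ≈ 6.2 × 12.010 ≈ 74.5 kt.
Translation term: 1.1 × 0.5 × 17 = 9.35 kt.
Corrected V ≈ 83.85 kt → 84 kt.

84 kt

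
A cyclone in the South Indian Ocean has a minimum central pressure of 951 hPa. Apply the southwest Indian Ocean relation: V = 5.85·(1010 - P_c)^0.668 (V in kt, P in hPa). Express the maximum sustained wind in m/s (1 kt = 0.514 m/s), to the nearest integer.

46 m/s

ΔP = 1010 − 951 = 59 hPa.
V ≈ 5.85 × 59^0.668 = 5.85 × 15.238 ≈ 89.143 kt.
89.143 × 0.514 ≈ 45.82 m/s → 46 m/s.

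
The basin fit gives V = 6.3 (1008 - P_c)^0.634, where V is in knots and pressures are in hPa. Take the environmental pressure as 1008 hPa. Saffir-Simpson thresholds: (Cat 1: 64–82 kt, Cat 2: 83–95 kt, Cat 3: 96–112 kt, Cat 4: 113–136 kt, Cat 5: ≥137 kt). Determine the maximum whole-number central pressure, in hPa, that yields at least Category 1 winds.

Category 1 begins at V = 64 kt.
Required ΔP = (64/6.3)^(1/0.634) = 10.159^1.577 ≈ 38.73 hPa.
P_c ≤ 1008 − 38.73 = 969.27, so the highest integer P_c is 969 hPa.

969 hPa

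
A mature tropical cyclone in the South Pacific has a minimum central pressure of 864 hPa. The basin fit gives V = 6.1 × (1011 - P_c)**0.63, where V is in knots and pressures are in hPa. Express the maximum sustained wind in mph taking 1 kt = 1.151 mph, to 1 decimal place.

162.9 mph

ΔP = 1011 − 864 = 147 hPa.
V ≈ 6.1 × 147^0.63 = 6.1 × 23.196 ≈ 141.495 kt.
141.495 × 1.151 ≈ 162.86 mph → 162.9 mph.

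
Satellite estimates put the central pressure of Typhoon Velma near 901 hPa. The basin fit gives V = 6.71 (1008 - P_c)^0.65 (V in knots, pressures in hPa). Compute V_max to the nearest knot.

ΔP = 1008 − 901 = 107 hPa.
107^0.65 ≈ 20.850.
V ≈ 6.71 × 20.850 ≈ 139.9 kt.

140 kt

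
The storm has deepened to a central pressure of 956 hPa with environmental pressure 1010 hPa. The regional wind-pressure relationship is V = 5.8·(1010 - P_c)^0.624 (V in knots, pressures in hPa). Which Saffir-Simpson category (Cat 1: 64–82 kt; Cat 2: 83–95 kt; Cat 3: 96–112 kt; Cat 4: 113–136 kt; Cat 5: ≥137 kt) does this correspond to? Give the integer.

ΔP = 1010 − 956 = 54 hPa.
V ≈ 5.8 × 54^0.624 = 5.8 × 12.05 ≈ 70 kt.
70 kt falls in the Category 1 band.

1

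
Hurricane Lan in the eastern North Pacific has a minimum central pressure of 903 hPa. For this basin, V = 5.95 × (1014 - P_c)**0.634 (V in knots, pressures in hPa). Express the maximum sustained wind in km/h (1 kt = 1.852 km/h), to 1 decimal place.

ΔP = 1014 − 903 = 111 hPa.
V ≈ 5.95 × 111^0.634 = 5.95 × 19.803 ≈ 117.829 kt.
117.829 × 1.852 ≈ 218.22 km/h → 218.2 km/h.

218.2 km/h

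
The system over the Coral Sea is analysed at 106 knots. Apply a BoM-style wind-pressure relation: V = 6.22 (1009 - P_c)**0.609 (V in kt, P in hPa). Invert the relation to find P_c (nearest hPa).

ΔP = (V / 6.22)^(1/0.609) = (106/6.22)^1.642.
106/6.22 = 17.042; 17.042^1.642 ≈ 105.24 hPa.
P_c = 1009 − 105.24 = 903.76 ≈ 904 hPa.

904 hPa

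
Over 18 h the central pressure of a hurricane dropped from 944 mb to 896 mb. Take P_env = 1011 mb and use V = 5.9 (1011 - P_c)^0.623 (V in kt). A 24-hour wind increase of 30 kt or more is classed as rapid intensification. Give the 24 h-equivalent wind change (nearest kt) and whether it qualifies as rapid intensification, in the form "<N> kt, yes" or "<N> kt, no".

V₁: ΔP = 67, V ≈ 5.9 × 67^0.623 ≈ 81.00 kt.
V₂: ΔP = 115, V ≈ 5.9 × 115^0.623 ≈ 113.41 kt.
ΔV over 18 h = 32.41 kt → 24 h equivalent = 32.41 × 24/18 ≈ 43.21 kt.
43 kt ≥ 30 kt ⇒ rapid intensification.

43 kt, yes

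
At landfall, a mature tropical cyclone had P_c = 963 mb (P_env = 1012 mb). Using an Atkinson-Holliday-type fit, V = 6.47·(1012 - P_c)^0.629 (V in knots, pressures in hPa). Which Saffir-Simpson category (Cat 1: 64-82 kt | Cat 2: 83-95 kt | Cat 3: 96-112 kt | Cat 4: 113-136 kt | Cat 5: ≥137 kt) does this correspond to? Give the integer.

ΔP = 1012 − 963 = 49 mb.
V ≈ 6.47 × 49^0.629 = 6.47 × 11.56 ≈ 75 kt.
75 kt falls in the Category 1 band.

1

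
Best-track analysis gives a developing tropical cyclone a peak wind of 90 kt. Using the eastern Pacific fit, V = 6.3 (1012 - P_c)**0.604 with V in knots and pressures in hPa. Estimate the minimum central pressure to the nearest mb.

ΔP = (V / 6.3)^(1/0.604) = (90/6.3)^1.656.
90/6.3 = 14.286; 14.286^1.656 ≈ 81.68 mb.
P_c = 1012 − 81.68 = 930.32 ≈ 930 mb.

930 mb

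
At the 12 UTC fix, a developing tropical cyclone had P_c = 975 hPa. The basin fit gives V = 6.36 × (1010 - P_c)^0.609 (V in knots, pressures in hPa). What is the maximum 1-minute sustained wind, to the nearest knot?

55 kt

ΔP = 1010 − 975 = 35 hPa.
35^0.609 ≈ 8.716.
V ≈ 6.36 × 8.716 ≈ 55.4 kt.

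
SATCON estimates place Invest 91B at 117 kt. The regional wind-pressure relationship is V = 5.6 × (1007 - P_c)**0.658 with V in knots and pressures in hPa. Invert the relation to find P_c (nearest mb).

ΔP = (V / 5.6)^(1/0.658) = (117/5.6)^1.520.
117/5.6 = 20.893; 20.893^1.520 ≈ 101.41 mb.
P_c = 1007 − 101.41 = 905.59 ≈ 906 mb.

906 mb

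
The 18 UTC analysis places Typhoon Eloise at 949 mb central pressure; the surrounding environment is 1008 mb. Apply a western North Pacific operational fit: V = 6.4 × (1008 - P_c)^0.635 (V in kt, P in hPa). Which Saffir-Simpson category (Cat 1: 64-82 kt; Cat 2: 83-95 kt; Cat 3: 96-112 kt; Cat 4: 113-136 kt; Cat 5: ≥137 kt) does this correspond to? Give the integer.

ΔP = 1008 − 949 = 59 mb.
V ≈ 6.4 × 59^0.635 = 6.4 × 13.32 ≈ 85 kt.
85 kt falls in the Category 2 band.

2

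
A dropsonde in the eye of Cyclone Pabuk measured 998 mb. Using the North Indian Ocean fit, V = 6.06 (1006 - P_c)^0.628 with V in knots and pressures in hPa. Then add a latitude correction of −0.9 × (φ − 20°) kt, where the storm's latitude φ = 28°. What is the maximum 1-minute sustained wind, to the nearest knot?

ΔP = 1006 − 998 = 8 mb.
8^0.628 ≈ 3.691.
V ≈ 6.06 × 3.691 ≈ 22.4 kt.
Latitude correction: −0.9 × (28 − 20) = -7.2 kt.
Corrected V ≈ 15.2 kt → 15 kt.

15 kt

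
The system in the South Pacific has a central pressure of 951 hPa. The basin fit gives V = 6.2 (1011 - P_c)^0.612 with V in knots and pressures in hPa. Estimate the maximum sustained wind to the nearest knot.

ΔP = 1011 − 951 = 60 hPa.
60^0.612 ≈ 12.253.
V ≈ 6.2 × 12.253 ≈ 76.0 kt.

76 kt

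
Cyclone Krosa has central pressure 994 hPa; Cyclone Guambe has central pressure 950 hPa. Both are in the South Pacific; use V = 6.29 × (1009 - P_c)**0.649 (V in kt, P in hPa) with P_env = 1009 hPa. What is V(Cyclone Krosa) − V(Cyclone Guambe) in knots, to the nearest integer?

Cyclone Krosa: ΔP = 15; V ≈ 6.29 × 15^0.649 ≈ 36.47 kt.
Cyclone Guambe: ΔP = 59; V ≈ 6.29 × 59^0.649 ≈ 88.70 kt.
Difference ≈ 36.47 − 88.70 = -52.23 → -52 kt.

-52 kt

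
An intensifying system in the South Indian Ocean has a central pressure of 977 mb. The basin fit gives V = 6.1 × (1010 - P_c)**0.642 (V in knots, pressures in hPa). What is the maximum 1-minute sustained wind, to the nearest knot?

ΔP = 1010 − 977 = 33 mb.
33^0.642 ≈ 9.438.
V ≈ 6.1 × 9.438 ≈ 57.6 kt.

58 kt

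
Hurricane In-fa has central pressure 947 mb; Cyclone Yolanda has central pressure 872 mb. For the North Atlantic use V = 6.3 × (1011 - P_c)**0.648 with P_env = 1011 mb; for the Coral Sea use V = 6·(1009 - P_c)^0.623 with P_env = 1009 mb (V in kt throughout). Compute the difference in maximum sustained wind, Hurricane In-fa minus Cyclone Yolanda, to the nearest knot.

Hurricane In-fa: ΔP = 64; V ≈ 6.3 × 64^0.648 ≈ 93.27 kt.
Cyclone Yolanda: ΔP = 137; V ≈ 6 × 137^0.623 ≈ 128.63 kt.
Difference ≈ 93.27 − 128.63 = -35.36 → -35 kt.

-35 kt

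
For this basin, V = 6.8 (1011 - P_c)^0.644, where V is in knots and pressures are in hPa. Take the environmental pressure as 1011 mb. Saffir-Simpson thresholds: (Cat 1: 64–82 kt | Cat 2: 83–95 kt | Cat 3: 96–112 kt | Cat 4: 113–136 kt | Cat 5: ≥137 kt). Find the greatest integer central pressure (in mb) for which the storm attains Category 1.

Category 1 begins at V = 64 kt.
Required ΔP = (64/6.8)^(1/0.644) = 9.412^1.553 ≈ 32.50 mb.
P_c ≤ 1011 − 32.50 = 978.50, so the highest integer P_c is 978 mb.

978 mb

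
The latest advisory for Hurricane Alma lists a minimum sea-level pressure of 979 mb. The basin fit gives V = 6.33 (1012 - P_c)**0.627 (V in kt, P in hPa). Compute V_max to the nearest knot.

57 kt

ΔP = 1012 − 979 = 33 mb.
33^0.627 ≈ 8.956.
V ≈ 6.33 × 8.956 ≈ 56.7 kt.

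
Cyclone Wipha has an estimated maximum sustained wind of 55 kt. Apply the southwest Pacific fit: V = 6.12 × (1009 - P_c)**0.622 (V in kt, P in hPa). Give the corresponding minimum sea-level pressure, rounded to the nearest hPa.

ΔP = (V / 6.12)^(1/0.622) = (55/6.12)^1.608.
55/6.12 = 8.987; 8.987^1.608 ≈ 34.13 hPa.
P_c = 1009 − 34.13 = 974.87 ≈ 975 hPa.

975 hPa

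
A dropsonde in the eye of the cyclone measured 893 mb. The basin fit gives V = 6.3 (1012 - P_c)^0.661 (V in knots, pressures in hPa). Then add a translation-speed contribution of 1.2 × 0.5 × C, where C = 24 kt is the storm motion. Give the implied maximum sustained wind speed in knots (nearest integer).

163 kt

ΔP = 1012 − 893 = 119 mb.
119^0.661 ≈ 23.547.
V ≈ 6.3 × 23.547 ≈ 148.3 kt.
Translation term: 1.2 × 0.5 × 24 = 14.4 kt.
Corrected V ≈ 162.7 kt → 163 kt.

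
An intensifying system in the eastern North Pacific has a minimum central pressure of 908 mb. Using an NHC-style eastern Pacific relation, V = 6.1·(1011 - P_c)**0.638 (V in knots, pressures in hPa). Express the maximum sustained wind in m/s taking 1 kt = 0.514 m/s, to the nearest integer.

ΔP = 1011 − 908 = 103 mb.
V ≈ 6.1 × 103^0.638 = 6.1 × 19.239 ≈ 117.360 kt.
117.360 × 0.514 ≈ 60.32 m/s → 60 m/s.

60 m/s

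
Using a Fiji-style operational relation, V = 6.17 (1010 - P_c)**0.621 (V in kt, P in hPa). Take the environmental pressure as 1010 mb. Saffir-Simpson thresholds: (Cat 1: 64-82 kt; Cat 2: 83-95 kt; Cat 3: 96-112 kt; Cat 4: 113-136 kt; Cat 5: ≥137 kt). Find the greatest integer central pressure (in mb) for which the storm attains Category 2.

Category 2 begins at V = 83 kt.
Required ΔP = (83/6.17)^(1/0.621) = 13.452^1.610 ≈ 65.72 mb.
P_c ≤ 1010 − 65.72 = 944.28, so the highest integer P_c is 944 mb.

944 mb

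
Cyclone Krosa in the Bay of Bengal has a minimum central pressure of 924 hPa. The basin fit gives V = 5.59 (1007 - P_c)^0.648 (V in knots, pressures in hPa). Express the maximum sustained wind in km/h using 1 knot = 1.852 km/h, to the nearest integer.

181 km/h

ΔP = 1007 − 924 = 83 hPa.
V ≈ 5.59 × 83^0.648 = 5.59 × 17.521 ≈ 97.943 kt.
97.943 × 1.852 ≈ 181.39 km/h → 181 km/h.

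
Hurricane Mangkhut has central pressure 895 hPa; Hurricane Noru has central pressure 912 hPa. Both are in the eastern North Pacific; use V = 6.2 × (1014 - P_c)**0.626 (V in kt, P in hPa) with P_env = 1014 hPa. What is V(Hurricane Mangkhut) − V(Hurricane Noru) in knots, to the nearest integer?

Hurricane Mangkhut: ΔP = 119; V ≈ 6.2 × 119^0.626 ≈ 123.50 kt.
Hurricane Noru: ΔP = 102; V ≈ 6.2 × 102^0.626 ≈ 112.14 kt.
Difference ≈ 123.50 − 112.14 = 11.36 → 11 kt.

11 kt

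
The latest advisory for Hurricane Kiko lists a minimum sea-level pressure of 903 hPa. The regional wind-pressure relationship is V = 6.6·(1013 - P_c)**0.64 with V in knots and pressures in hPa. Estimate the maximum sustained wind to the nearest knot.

134 kt

ΔP = 1013 − 903 = 110 hPa.
110^0.64 ≈ 20.253.
V ≈ 6.6 × 20.253 ≈ 133.7 kt.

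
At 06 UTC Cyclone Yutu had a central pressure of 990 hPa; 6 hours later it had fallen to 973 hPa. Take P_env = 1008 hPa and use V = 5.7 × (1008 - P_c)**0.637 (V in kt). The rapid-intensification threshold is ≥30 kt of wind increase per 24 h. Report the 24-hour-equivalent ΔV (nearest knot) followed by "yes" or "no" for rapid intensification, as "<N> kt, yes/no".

V₁: ΔP = 18, V ≈ 5.7 × 18^0.637 ≈ 35.93 kt.
V₂: ΔP = 35, V ≈ 5.7 × 35^0.637 ≈ 54.88 kt.
ΔV over 6 h = 18.95 kt → 24 h equivalent = 18.95 × 24/6 ≈ 75.80 kt.
76 kt ≥ 30 kt ⇒ rapid intensification.

76 kt, yes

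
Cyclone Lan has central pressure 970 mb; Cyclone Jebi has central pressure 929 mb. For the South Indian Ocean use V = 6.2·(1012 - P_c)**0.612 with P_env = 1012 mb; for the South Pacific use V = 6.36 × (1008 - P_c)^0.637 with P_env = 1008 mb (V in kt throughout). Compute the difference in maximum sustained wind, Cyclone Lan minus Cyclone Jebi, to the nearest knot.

Cyclone Lan: ΔP = 42; V ≈ 6.2 × 42^0.612 ≈ 61.07 kt.
Cyclone Jebi: ΔP = 79; V ≈ 6.36 × 79^0.637 ≈ 102.86 kt.
Difference ≈ 61.07 − 102.86 = -41.79 → -42 kt.

-42 kt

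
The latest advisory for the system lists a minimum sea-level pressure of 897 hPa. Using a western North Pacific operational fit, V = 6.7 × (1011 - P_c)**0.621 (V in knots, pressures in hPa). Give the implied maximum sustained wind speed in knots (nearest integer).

ΔP = 1011 − 897 = 114 hPa.
114^0.621 ≈ 18.938.
V ≈ 6.7 × 18.938 ≈ 126.9 kt.

127 kt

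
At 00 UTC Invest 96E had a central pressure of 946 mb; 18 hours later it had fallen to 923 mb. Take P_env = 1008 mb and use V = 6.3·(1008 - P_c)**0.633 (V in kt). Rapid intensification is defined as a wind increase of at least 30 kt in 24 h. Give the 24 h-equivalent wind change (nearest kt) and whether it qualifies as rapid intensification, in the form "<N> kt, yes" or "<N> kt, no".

V₁: ΔP = 62, V ≈ 6.3 × 62^0.633 ≈ 85.89 kt.
V₂: ΔP = 85, V ≈ 6.3 × 85^0.633 ≈ 104.87 kt.
ΔV over 18 h = 18.98 kt → 24 h equivalent = 18.98 × 24/18 ≈ 25.31 kt.
25 kt < 30 kt ⇒ not rapid intensification.

25 kt, no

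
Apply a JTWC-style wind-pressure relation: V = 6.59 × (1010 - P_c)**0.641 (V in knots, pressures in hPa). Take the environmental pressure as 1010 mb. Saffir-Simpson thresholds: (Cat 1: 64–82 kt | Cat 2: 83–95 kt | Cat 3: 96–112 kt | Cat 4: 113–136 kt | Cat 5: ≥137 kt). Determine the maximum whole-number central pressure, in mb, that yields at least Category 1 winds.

975 mb

Category 1 begins at V = 64 kt.
Required ΔP = (64/6.59)^(1/0.641) = 9.712^1.560 ≈ 34.69 mb.
P_c ≤ 1010 − 34.69 = 975.31, so the highest integer P_c is 975 mb.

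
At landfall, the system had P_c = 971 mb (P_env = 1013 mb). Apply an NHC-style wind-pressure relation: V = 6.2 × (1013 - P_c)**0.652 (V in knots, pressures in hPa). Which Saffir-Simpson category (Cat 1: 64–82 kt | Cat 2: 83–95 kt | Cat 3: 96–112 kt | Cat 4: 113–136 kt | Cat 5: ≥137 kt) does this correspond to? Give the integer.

ΔP = 1013 − 971 = 42 mb.
V ≈ 6.2 × 42^0.652 = 6.2 × 11.44 ≈ 71 kt.
71 kt falls in the Category 1 band.

1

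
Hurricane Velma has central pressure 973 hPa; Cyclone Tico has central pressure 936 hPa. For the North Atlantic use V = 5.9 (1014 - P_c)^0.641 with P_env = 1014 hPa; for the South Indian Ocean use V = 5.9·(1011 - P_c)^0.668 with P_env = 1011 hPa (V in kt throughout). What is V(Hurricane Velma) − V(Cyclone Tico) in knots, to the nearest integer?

-42 kt

Hurricane Velma: ΔP = 41; V ≈ 5.9 × 41^0.641 ≈ 63.77 kt.
Cyclone Tico: ΔP = 75; V ≈ 5.9 × 75^0.668 ≈ 105.53 kt.
Difference ≈ 63.77 − 105.53 = -41.76 → -42 kt.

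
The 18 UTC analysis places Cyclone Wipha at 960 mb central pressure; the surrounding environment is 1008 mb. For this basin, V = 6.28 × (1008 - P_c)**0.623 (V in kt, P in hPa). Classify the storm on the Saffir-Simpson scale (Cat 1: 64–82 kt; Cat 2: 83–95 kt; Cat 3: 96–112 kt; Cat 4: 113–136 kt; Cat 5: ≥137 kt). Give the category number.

1

ΔP = 1008 − 960 = 48 mb.
V ≈ 6.28 × 48^0.623 = 6.28 × 11.15 ≈ 70 kt.
70 kt falls in the Category 1 band.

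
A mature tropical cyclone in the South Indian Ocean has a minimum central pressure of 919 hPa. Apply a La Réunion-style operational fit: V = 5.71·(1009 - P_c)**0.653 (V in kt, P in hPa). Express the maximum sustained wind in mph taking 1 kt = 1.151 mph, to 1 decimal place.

124.1 mph

ΔP = 1009 − 919 = 90 hPa.
V ≈ 5.71 × 90^0.653 = 5.71 × 18.885 ≈ 107.834 kt.
107.834 × 1.151 ≈ 124.12 mph → 124.1 mph.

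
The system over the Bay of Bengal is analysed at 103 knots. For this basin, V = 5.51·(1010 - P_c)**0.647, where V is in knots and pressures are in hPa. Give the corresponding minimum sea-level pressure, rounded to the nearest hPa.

ΔP = (V / 5.51)^(1/0.647) = (103/5.51)^1.546.
103/5.51 = 18.693; 18.693^1.546 ≈ 92.37 hPa.
P_c = 1010 − 92.37 = 917.63 ≈ 918 hPa.

918 hPa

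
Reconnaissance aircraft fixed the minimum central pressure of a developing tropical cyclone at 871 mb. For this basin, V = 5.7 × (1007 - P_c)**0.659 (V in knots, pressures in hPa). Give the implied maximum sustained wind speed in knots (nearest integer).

145 kt

ΔP = 1007 − 871 = 136 mb.
136^0.659 ≈ 25.468.
V ≈ 5.7 × 25.468 ≈ 145.2 kt.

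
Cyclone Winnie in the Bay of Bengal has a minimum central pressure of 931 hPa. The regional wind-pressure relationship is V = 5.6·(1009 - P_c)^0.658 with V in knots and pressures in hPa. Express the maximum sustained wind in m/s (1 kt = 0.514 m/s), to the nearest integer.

51 m/s

ΔP = 1009 − 931 = 78 hPa.
V ≈ 5.6 × 78^0.658 = 5.6 × 17.579 ≈ 98.443 kt.
98.443 × 0.514 ≈ 50.60 m/s → 51 m/s.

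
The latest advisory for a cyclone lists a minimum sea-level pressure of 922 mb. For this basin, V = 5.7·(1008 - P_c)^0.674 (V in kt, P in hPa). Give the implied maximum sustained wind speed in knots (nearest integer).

ΔP = 1008 − 922 = 86 mb.
86^0.674 ≈ 20.130.
V ≈ 5.7 × 20.130 ≈ 114.7 kt.

115 kt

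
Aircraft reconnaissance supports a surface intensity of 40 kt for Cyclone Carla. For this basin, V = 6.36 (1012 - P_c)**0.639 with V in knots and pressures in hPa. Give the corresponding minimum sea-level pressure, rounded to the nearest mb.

994 mb

ΔP = (V / 6.36)^(1/0.639) = (40/6.36)^1.565.
40/6.36 = 6.289; 6.289^1.565 ≈ 17.77 mb.
P_c = 1012 − 17.77 = 994.23 ≈ 994 mb.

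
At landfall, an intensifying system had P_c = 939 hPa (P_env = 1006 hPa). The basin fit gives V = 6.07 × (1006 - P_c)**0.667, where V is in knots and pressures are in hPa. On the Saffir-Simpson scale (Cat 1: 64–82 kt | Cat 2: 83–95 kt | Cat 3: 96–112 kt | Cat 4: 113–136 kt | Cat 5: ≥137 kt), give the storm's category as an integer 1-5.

3

ΔP = 1006 − 939 = 67 hPa.
V ≈ 6.07 × 67^0.667 = 6.07 × 16.52 ≈ 100 kt.
100 kt falls in the Category 3 band.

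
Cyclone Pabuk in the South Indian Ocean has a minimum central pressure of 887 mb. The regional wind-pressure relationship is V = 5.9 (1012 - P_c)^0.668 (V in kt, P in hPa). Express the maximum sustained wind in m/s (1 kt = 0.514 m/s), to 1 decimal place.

ΔP = 1012 − 887 = 125 mb.
V ≈ 5.9 × 125^0.668 = 5.9 × 25.161 ≈ 148.453 kt.
148.453 × 0.514 ≈ 76.30 m/s → 76.3 m/s.

76.3 m/s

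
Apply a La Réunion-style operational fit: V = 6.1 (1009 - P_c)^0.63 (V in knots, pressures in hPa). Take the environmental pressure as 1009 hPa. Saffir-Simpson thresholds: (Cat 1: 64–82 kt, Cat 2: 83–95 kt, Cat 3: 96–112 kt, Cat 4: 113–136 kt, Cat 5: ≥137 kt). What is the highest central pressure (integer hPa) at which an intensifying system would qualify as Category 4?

Category 4 begins at V = 113 kt.
Required ΔP = (113/6.1)^(1/0.63) = 18.525^1.587 ≈ 102.87 hPa.
P_c ≤ 1009 − 102.87 = 906.13, so the highest integer P_c is 906 hPa.

906 hPa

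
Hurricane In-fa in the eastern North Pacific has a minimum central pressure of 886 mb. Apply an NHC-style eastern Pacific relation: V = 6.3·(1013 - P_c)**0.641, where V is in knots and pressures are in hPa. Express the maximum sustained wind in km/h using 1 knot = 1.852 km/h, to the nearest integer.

ΔP = 1013 − 886 = 127 mb.
V ≈ 6.3 × 127^0.641 = 6.3 × 22.312 ≈ 140.565 kt.
140.565 × 1.852 ≈ 260.33 km/h → 260 km/h.

260 km/h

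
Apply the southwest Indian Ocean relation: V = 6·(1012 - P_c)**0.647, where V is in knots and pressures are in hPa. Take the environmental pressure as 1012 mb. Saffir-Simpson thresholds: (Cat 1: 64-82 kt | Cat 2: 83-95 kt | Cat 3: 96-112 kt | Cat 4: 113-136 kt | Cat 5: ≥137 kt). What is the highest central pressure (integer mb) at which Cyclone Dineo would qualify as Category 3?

Category 3 begins at V = 96 kt.
Required ΔP = (96/6)^(1/0.647) = 16.000^1.546 ≈ 72.62 mb.
P_c ≤ 1012 − 72.62 = 939.38, so the highest integer P_c is 939 mb.

939 mb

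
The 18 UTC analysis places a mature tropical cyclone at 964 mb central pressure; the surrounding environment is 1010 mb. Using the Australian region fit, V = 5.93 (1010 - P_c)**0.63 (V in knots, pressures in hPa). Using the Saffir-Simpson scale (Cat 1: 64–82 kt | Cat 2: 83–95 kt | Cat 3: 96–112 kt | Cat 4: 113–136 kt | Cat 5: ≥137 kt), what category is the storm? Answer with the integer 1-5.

1

ΔP = 1010 − 964 = 46 mb.
V ≈ 5.93 × 46^0.63 = 5.93 × 11.16 ≈ 66 kt.
66 kt falls in the Category 1 band.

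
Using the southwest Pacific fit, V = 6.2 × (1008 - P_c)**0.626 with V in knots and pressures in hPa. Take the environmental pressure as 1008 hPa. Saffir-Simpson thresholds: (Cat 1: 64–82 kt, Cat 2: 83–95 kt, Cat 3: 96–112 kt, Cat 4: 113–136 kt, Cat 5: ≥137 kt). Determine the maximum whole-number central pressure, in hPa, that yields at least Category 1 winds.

Category 1 begins at V = 64 kt.
Required ΔP = (64/6.2)^(1/0.626) = 10.323^1.597 ≈ 41.64 hPa.
P_c ≤ 1008 − 41.64 = 966.36, so the highest integer P_c is 966 hPa.

966 hPa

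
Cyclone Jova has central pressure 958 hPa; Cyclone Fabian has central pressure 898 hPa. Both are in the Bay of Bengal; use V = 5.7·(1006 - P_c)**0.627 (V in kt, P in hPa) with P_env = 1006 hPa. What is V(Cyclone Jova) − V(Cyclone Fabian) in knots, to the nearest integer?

Cyclone Jova: ΔP = 48; V ≈ 5.7 × 48^0.627 ≈ 64.57 kt.
Cyclone Fabian: ΔP = 108; V ≈ 5.7 × 108^0.627 ≈ 107.36 kt.
Difference ≈ 64.57 − 107.36 = -42.79 → -43 kt.

-43 kt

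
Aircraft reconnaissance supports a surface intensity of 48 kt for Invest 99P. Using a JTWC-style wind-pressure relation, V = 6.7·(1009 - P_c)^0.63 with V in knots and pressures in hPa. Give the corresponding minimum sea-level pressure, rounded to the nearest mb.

986 mb

ΔP = (V / 6.7)^(1/0.63) = (48/6.7)^1.587.
48/6.7 = 7.164; 7.164^1.587 ≈ 22.77 mb.
P_c = 1009 − 22.77 = 986.23 ≈ 986 mb.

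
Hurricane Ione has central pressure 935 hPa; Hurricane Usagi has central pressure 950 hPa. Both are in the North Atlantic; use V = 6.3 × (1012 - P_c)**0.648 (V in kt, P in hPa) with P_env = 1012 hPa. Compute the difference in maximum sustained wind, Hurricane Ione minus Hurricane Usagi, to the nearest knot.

14 kt

Hurricane Ione: ΔP = 77; V ≈ 6.3 × 77^0.648 ≈ 105.14 kt.
Hurricane Usagi: ΔP = 62; V ≈ 6.3 × 62^0.648 ≈ 91.37 kt.
Difference ≈ 105.14 − 91.37 = 13.77 → 14 kt.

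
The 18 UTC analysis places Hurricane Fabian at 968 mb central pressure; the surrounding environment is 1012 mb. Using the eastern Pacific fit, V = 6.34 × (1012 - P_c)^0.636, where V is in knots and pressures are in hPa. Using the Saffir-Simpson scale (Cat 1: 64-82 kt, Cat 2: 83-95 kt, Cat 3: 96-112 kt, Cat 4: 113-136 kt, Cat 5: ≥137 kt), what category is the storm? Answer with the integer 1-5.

1

ΔP = 1012 − 968 = 44 mb.
V ≈ 6.34 × 44^0.636 = 6.34 × 11.10 ≈ 70 kt.
70 kt falls in the Category 1 band.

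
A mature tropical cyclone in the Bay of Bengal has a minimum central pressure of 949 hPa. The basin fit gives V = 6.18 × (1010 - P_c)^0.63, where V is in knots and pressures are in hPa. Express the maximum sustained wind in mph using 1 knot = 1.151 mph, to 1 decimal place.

94.8 mph

ΔP = 1010 − 949 = 61 hPa.
V ≈ 6.18 × 61^0.63 = 6.18 × 13.328 ≈ 82.366 kt.
82.366 × 1.151 ≈ 94.80 mph → 94.8 mph.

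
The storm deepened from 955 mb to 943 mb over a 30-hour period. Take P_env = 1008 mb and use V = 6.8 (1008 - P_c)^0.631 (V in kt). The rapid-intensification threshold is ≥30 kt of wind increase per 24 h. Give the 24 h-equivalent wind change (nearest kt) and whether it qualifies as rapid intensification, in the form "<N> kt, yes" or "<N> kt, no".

9 kt, no

V₁: ΔP = 53, V ≈ 6.8 × 53^0.631 ≈ 83.28 kt.
V₂: ΔP = 65, V ≈ 6.8 × 65^0.631 ≈ 94.72 kt.
ΔV over 30 h = 11.44 kt → 24 h equivalent = 11.44 × 24/30 ≈ 9.15 kt.
9 kt < 30 kt ⇒ not rapid intensification.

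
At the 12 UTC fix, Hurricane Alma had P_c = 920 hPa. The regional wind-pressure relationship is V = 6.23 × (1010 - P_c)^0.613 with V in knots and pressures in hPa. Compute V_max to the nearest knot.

ΔP = 1010 − 920 = 90 hPa.
90^0.613 ≈ 15.774.
V ≈ 6.23 × 15.774 ≈ 98.3 kt.

98 kt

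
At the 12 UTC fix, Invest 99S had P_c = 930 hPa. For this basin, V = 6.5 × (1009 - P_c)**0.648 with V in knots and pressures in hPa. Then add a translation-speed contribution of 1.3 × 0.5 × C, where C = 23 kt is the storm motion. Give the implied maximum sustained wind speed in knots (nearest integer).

125 kt

ΔP = 1009 − 930 = 79 hPa.
79^0.648 ≈ 16.969.
V ≈ 6.5 × 16.969 ≈ 110.3 kt.
Translation term: 1.3 × 0.5 × 23 = 14.95 kt.
Corrected V ≈ 125.25 kt → 125 kt.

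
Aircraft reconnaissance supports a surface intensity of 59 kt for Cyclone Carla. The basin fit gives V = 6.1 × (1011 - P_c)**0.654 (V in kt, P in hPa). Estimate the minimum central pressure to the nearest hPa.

979 hPa

ΔP = (V / 6.1)^(1/0.654) = (59/6.1)^1.529.
59/6.1 = 9.672; 9.672^1.529 ≈ 32.13 hPa.
P_c = 1011 − 32.13 = 978.87 ≈ 979 hPa.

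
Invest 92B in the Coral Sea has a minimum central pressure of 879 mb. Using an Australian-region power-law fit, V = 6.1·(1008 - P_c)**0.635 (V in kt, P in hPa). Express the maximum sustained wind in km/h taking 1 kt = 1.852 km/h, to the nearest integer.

ΔP = 1008 − 879 = 129 mb.
V ≈ 6.1 × 129^0.635 = 6.1 × 21.889 ≈ 133.522 kt.
133.522 × 1.852 ≈ 247.28 km/h → 247 km/h.

247 km/h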